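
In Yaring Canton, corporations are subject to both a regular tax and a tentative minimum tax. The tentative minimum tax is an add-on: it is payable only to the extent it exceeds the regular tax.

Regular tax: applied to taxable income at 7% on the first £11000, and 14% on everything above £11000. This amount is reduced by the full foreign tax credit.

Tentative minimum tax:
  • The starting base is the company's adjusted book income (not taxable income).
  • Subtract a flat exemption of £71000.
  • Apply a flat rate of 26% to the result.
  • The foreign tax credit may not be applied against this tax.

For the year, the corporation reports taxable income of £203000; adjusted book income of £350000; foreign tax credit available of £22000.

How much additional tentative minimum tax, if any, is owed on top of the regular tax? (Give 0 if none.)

Tentative minimum tax:
  Base (adjusted book income): £350000
  Less exemption £71000 → base £279000
  £279000 × 26% = £72540

Regular tax:
  £11000 × 7% = £770
  £192000 × 14% = £26880
  → £27650
  Less foreign tax credit £22000 → £5650

Excess of tentative minimum tax over regular tax: £72540 − £5650 = £66890.

£66890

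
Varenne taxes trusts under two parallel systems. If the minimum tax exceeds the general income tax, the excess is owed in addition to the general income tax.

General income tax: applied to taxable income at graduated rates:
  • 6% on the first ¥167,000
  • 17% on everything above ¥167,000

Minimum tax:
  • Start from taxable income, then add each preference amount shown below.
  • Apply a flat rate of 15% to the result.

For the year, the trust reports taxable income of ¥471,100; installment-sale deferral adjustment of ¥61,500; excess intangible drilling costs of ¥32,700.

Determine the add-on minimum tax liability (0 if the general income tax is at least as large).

¥23,078

General income tax:
  ¥167,000 × 6% = ¥10,020
  ¥304,100 × 17% = ¥51,697
  → ¥61,717

Minimum tax:
  Adjusted income: ¥471,100 + ¥61,500 + ¥32,700 = ¥565,300
  ¥565,300 × 15% = ¥84,795

Excess of minimum tax over general income tax: ¥84,795 − ¥61,717 = ¥23,078.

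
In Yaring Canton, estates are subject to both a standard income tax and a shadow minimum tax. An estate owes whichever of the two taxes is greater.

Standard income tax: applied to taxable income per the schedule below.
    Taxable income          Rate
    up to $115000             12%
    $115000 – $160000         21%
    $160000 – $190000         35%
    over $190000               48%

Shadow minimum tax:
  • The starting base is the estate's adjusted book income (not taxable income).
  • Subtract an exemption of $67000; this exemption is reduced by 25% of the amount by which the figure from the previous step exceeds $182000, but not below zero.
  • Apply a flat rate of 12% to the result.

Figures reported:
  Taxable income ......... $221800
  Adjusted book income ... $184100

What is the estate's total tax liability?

$49014

Standard income tax:
  $115000 × 12% = $13800
  $45000 × 21% = $9450
  $30000 × 35% = $10500
  $31800 × 48% = $15264
  → $49014

Shadow minimum tax:
  Base (adjusted book income): $184100
  Exemption: $67000 − 25% × ($184100 − $182000) = $67000 − $525 = $66475
  Base: $184100 − $66475 = $117625
  $117625 × 12% = $14115

$49014 > $14115, so the standard income tax governs.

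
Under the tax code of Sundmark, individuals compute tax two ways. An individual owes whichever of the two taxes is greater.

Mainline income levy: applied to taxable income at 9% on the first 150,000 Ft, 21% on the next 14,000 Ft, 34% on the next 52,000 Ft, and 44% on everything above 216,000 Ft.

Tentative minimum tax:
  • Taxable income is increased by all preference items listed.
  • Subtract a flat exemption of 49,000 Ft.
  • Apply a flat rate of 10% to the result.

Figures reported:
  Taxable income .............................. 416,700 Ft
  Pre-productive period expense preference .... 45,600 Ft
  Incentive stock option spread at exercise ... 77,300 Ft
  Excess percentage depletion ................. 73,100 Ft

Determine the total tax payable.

122,428 Ft

Mainline income levy:
  150,000 Ft × 9% = 13,500 Ft
  14,000 Ft × 21% = 2,940 Ft
  52,000 Ft × 34% = 17,680 Ft
  200,700 Ft × 44% = 88,308 Ft
  → 122,428 Ft

Tentative minimum tax:
  Adjusted income: 416,700 Ft + 45,600 Ft + 77,300 Ft + 73,100 Ft = 612,700 Ft
  Less exemption 49,000 Ft → base 563,700 Ft
  563,700 Ft × 10% = 56,370 Ft

122,428 Ft > 56,370 Ft, so the mainline income levy governs.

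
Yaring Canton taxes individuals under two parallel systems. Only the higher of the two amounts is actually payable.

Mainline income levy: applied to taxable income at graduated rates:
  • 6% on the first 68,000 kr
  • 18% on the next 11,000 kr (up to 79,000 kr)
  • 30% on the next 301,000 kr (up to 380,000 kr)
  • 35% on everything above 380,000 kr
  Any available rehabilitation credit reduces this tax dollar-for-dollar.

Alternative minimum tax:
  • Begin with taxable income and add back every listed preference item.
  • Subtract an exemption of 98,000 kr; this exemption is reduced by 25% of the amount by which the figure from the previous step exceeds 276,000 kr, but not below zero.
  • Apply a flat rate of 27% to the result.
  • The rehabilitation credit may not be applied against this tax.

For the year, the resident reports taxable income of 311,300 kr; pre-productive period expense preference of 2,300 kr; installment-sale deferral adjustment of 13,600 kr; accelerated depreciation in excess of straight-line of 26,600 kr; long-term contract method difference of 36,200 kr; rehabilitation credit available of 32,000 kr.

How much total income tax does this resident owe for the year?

Alternative minimum tax:
  Adjusted income: 311,300 kr + 2,300 kr + 13,600 kr + 26,600 kr + 36,200 kr = 390,000 kr
  Exemption: 98,000 kr − 25% × (390,000 kr − 276,000 kr) = 98,000 kr − 28,500 kr = 69,500 kr
  Base: 390,000 kr − 69,500 kr = 320,500 kr
  320,500 kr × 27% = 86,535 kr

Mainline income levy:
  68,000 kr × 6% = 4,080 kr
  11,000 kr × 18% = 1,980 kr
  232,300 kr × 30% = 69,690 kr
  → 75,750 kr
  Less rehabilitation credit 32,000 kr → 43,750 kr

86,535 kr > 43,750 kr, so the alternative minimum tax is the binding amount.

86,535 kr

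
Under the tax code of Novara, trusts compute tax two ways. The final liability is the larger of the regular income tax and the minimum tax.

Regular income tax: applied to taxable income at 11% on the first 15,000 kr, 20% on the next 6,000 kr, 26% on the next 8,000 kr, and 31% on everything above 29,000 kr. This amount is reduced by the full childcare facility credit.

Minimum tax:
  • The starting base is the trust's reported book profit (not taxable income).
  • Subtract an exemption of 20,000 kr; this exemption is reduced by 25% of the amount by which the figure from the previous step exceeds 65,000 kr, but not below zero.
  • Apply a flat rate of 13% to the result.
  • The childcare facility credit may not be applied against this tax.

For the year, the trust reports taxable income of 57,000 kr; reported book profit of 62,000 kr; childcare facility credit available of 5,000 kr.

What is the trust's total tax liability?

Regular income tax:
  15,000 kr × 11% = 1,650 kr
  6,000 kr × 20% = 1,200 kr
  8,000 kr × 26% = 2,080 kr
  28,000 kr × 31% = 8,680 kr
  → 13,610 kr
  Less childcare facility credit 5,000 kr → 8,610 kr

Minimum tax:
  Base (reported book profit): 62,000 kr
  Exemption: 62,000 kr ≤ 65,000 kr, so full 20,000 kr applies
  Base: 62,000 kr − 20,000 kr = 42,000 kr
  42,000 kr × 13% = 5,460 kr

8,610 kr > 5,460 kr, so the regular income tax governs.

8,610 kr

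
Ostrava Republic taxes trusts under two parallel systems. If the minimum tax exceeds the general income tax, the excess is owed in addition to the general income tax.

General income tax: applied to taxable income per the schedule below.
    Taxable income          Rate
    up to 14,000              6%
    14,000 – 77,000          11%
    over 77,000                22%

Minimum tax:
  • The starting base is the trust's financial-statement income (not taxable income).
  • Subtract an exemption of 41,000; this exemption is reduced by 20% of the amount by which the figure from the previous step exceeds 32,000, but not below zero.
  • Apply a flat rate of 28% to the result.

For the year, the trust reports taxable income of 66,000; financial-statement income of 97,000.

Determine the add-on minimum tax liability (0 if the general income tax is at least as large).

Minimum tax:
  Base (financial-statement income): 97,000
  Exemption: 41,000 − 20% × (97,000 − 32,000) = 41,000 − 13,000 = 28,000
  Base: 97,000 − 28,000 = 69,000
  69,000 × 28% = 19,320

General income tax:
  14,000 × 6% = 840
  52,000 × 11% = 5,720
  → 6,560

Excess of minimum tax over general income tax: 19,320 − 6,560 = 12,760.

12,760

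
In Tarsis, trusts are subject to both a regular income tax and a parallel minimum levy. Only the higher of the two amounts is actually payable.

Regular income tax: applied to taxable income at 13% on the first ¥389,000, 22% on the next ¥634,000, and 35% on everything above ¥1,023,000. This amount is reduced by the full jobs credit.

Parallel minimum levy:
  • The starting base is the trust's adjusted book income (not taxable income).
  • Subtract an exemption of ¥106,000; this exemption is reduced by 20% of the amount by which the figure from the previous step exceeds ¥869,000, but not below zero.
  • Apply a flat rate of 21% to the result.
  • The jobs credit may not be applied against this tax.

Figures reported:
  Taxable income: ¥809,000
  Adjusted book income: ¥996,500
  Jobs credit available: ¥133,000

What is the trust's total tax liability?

¥192,360

Parallel minimum levy:
  Base (adjusted book income): ¥996,500
  Exemption: ¥106,000 − 20% × (¥996,500 − ¥869,000) = ¥106,000 − ¥25,500 = ¥80,500
  Base: ¥996,500 − ¥80,500 = ¥916,000
  ¥916,000 × 21% = ¥192,360

Regular income tax:
  ¥389,000 × 13% = ¥50,570
  ¥420,000 × 22% = ¥92,400
  → ¥142,970
  Less jobs credit ¥133,000 → ¥9,970

¥192,360 > ¥9,970, so the parallel minimum levy is the binding amount.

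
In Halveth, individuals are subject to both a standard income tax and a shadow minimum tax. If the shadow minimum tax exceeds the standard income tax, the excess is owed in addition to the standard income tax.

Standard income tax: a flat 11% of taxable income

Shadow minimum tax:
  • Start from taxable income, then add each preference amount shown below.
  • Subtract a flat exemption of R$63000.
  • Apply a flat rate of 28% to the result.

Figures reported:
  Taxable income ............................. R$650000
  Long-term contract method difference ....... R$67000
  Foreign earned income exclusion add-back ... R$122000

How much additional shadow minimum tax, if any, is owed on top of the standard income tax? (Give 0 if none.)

Shadow minimum tax:
  Adjusted income: R$650000 + R$67000 + R$122000 = R$839000
  Less exemption R$63000 → base R$776000
  R$776000 × 28% = R$217280

Standard income tax:
  R$650000 × 11% = R$71500

Excess of shadow minimum tax over standard income tax: R$217280 − R$71500 = R$145780.

R$145780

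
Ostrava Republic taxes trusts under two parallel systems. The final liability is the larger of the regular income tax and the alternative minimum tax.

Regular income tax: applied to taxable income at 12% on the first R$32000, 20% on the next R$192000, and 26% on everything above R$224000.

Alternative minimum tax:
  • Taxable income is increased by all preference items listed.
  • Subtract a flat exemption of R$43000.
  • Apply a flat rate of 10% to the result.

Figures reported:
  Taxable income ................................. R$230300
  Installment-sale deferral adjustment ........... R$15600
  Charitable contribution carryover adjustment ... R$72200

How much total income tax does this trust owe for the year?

R$43878

Regular income tax:
  R$32000 × 12% = R$3840
  R$192000 × 20% = R$38400
  R$6300 × 26% = R$1638
  → R$43878

Alternative minimum tax:
  Adjusted income: R$230300 + R$15600 + R$72200 = R$318100
  Less exemption R$43000 → base R$275100
  R$275100 × 10% = R$27510

R$43878 > R$27510, so the regular income tax governs.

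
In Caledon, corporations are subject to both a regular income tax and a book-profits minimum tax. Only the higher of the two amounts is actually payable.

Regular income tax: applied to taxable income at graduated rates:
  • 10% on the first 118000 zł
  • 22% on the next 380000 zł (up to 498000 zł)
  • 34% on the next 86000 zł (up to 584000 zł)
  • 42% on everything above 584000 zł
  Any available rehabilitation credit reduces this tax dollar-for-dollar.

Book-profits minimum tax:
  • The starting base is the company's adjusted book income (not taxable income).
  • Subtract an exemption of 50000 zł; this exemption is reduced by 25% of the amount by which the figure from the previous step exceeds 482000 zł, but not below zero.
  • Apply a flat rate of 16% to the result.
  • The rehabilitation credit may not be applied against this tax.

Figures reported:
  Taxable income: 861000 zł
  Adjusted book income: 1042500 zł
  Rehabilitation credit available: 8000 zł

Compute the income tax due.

Book-profits minimum tax:
  Base (adjusted book income): 1042500 zł
  Exemption: 25% × (1042500 zł − 482000 zł) = 140125 zł ≥ 50000 zł, so the exemption is fully phased out
  Base: 1042500 zł − 0 zł = 1042500 zł
  1042500 zł × 16% = 166800 zł

Regular income tax:
  118000 zł × 10% = 11800 zł
  380000 zł × 22% = 83600 zł
  86000 zł × 34% = 29240 zł
  277000 zł × 42% = 116340 zł
  → 240980 zł
  Less rehabilitation credit 8000 zł → 232980 zł

232980 zł > 166800 zł, so the regular income tax governs.

232980 zł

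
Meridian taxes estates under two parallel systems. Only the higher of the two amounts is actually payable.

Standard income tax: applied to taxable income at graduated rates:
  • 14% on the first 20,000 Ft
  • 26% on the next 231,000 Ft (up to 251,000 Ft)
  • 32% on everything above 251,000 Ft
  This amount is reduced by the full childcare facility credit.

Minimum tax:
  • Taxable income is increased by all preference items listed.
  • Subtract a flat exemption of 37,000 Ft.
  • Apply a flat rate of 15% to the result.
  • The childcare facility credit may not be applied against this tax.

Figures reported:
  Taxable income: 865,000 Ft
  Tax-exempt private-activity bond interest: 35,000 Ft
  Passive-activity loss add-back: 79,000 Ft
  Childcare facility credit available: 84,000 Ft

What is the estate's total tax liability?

Minimum tax:
  Adjusted income: 865,000 Ft + 35,000 Ft + 79,000 Ft = 979,000 Ft
  Less exemption 37,000 Ft → base 942,000 Ft
  942,000 Ft × 15% = 141,300 Ft

Standard income tax:
  20,000 Ft × 14% = 2,800 Ft
  231,000 Ft × 26% = 60,060 Ft
  614,000 Ft × 32% = 196,480 Ft
  → 259,340 Ft
  Less childcare facility credit 84,000 Ft → 175,340 Ft

175,340 Ft > 141,300 Ft, so the standard income tax governs.

175,340 Ft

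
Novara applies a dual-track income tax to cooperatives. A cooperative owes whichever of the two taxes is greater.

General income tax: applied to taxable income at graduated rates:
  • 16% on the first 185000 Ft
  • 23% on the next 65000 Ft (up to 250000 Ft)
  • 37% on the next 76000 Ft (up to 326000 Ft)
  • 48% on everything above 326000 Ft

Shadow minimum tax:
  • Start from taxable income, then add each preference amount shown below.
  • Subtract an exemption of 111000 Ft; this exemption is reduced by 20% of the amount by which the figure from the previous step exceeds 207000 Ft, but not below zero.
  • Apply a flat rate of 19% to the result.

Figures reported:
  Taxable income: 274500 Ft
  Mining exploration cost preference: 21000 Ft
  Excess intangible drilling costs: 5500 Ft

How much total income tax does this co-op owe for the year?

Shadow minimum tax:
  Adjusted income: 274500 Ft + 21000 Ft + 5500 Ft = 301000 Ft
  Exemption: 111000 Ft − 20% × (301000 Ft − 207000 Ft) = 111000 Ft − 18800 Ft = 92200 Ft
  Base: 301000 Ft − 92200 Ft = 208800 Ft
  208800 Ft × 19% = 39672 Ft

General income tax:
  185000 Ft × 16% = 29600 Ft
  65000 Ft × 23% = 14950 Ft
  24500 Ft × 37% = 9065 Ft
  → 53615 Ft

53615 Ft > 39672 Ft, so the general income tax governs.

53615 Ft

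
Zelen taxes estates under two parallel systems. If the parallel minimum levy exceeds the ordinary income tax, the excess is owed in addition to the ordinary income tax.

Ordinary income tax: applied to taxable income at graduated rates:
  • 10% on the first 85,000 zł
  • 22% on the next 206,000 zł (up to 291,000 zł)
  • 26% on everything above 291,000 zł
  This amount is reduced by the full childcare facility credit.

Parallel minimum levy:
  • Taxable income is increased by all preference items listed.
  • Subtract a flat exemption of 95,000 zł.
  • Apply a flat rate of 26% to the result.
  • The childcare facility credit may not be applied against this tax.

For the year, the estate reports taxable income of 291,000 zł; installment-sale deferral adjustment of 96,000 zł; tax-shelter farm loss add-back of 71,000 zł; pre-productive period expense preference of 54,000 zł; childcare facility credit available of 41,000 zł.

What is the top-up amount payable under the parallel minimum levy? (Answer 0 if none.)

95,600 zł

Parallel minimum levy:
  Adjusted income: 291,000 zł + 96,000 zł + 71,000 zł + 54,000 zł = 512,000 zł
  Less exemption 95,000 zł → base 417,000 zł
  417,000 zł × 26% = 108,420 zł

Ordinary income tax:
  85,000 zł × 10% = 8,500 zł
  206,000 zł × 22% = 45,320 zł
  → 53,820 zł
  Less childcare facility credit 41,000 zł → 12,820 zł

Excess of parallel minimum levy over ordinary income tax: 108,420 zł − 12,820 zł = 95,600 zł.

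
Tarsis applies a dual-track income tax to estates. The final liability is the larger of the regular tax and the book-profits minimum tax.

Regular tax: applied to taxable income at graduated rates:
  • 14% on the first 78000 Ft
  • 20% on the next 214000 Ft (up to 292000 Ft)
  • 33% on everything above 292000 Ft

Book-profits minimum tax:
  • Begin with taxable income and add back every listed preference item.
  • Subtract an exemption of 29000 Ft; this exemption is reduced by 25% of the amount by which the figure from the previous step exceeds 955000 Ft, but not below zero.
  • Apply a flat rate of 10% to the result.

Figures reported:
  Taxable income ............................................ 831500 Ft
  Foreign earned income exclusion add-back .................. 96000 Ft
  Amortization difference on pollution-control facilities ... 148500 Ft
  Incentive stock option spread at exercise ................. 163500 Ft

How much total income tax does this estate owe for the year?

231755 Ft

Regular tax:
  78000 Ft × 14% = 10920 Ft
  214000 Ft × 20% = 42800 Ft
  539500 Ft × 33% = 178035 Ft
  → 231755 Ft

Book-profits minimum tax:
  Adjusted income: 831500 Ft + 96000 Ft + 148500 Ft + 163500 Ft = 1239500 Ft
  Exemption: 25% × (1239500 Ft − 955000 Ft) = 71125 Ft ≥ 29000 Ft, so the exemption is fully phased out
  Base: 1239500 Ft − 0 Ft = 1239500 Ft
  1239500 Ft × 10% = 123950 Ft

231755 Ft > 123950 Ft, so the regular tax governs.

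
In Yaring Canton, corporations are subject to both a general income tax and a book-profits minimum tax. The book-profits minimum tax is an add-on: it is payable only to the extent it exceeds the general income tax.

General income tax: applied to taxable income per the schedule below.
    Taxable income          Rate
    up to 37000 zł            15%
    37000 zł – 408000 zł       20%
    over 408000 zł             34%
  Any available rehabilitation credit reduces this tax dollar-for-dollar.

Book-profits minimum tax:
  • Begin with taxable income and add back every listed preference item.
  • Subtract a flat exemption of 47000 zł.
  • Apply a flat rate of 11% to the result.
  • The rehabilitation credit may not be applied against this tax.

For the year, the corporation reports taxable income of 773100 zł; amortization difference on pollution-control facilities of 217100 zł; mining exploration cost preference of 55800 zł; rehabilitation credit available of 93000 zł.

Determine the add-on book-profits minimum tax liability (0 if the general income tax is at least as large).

0 zł

Book-profits minimum tax:
  Adjusted income: 773100 zł + 217100 zł + 55800 zł = 1046000 zł
  Less exemption 47000 zł → base 999000 zł
  999000 zł × 11% = 109890 zł

General income tax:
  37000 zł × 15% = 5550 zł
  371000 zł × 20% = 74200 zł
  365100 zł × 34% = 124134 zł
  → 203884 zł
  Less rehabilitation credit 93000 zł → 110884 zł

109890 zł ≤ 110884 zł, so no add-on is due.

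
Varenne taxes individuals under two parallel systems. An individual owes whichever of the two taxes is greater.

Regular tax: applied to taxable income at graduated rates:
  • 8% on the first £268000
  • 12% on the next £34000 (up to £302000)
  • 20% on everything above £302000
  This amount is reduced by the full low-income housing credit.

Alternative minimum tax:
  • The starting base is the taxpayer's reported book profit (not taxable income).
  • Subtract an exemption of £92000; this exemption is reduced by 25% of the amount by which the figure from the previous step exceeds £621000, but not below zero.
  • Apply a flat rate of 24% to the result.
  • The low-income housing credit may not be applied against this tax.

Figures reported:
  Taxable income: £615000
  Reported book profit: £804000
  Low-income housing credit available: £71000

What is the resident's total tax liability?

Alternative minimum tax:
  Base (reported book profit): £804000
  Exemption: £92000 − 25% × (£804000 − £621000) = £92000 − £45750 = £46250
  Base: £804000 − £46250 = £757750
  £757750 × 24% = £181860

Regular tax:
  £268000 × 8% = £21440
  £34000 × 12% = £4080
  £313000 × 20% = £62600
  → £88120
  Less low-income housing credit £71000 → £17120

£181860 > £17120, so the alternative minimum tax is the binding amount.

£181860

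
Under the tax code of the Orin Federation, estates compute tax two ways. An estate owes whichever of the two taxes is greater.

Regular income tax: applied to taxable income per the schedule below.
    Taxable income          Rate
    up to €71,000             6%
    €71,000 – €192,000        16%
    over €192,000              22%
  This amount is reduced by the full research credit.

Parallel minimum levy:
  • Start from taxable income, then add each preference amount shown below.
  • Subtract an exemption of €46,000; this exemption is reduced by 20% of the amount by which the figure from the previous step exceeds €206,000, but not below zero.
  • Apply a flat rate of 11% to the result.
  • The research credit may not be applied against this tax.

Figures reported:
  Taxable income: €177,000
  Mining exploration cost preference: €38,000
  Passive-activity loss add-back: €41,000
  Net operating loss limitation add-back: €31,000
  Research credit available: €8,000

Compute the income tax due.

Parallel minimum levy:
  Adjusted income: €177,000 + €38,000 + €41,000 + €31,000 = €287,000
  Exemption: €46,000 − 20% × (€287,000 − €206,000) = €46,000 − €16,200 = €29,800
  Base: €287,000 − €29,800 = €257,200
  €257,200 × 11% = €28,292

Regular income tax:
  €71,000 × 6% = €4,260
  €106,000 × 16% = €16,960
  → €21,220
  Less research credit €8,000 → €13,220

€28,292 > €13,220, so the parallel minimum levy is the binding amount.

€28,292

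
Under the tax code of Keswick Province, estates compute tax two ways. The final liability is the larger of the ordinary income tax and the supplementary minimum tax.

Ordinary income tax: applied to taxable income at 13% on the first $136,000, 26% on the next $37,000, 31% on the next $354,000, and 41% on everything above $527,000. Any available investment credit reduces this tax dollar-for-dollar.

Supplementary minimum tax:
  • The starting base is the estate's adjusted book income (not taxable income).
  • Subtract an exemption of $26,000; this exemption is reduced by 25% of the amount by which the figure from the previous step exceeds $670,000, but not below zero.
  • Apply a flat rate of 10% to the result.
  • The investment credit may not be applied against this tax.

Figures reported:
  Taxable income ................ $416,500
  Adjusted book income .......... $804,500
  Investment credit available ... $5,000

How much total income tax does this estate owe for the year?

Ordinary income tax:
  $136,000 × 13% = $17,680
  $37,000 × 26% = $9,620
  $243,500 × 31% = $75,485
  → $102,785
  Less investment credit $5,000 → $97,785

Supplementary minimum tax:
  Base (adjusted book income): $804,500
  Exemption: 25% × ($804,500 − $670,000) = $33,625 ≥ $26,000, so the exemption is fully phased out
  Base: $804,500 − $0 = $804,500
  $804,500 × 10% = $80,450

$97,785 > $80,450, so the ordinary income tax governs.

$97,785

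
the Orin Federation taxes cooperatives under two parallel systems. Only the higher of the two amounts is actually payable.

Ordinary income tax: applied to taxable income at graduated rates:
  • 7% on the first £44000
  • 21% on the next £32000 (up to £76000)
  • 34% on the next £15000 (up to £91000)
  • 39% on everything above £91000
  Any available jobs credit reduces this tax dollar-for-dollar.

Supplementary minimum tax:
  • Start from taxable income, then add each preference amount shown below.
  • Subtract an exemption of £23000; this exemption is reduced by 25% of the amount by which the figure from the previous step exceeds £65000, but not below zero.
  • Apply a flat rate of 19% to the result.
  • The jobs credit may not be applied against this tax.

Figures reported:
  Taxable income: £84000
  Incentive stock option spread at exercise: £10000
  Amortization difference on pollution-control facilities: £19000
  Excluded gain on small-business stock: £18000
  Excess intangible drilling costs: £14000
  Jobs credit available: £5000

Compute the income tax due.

£26980

Supplementary minimum tax:
  Adjusted income: £84000 + £10000 + £19000 + £18000 + £14000 = £145000
  Exemption: £23000 − 25% × (£145000 − £65000) = £23000 − £20000 = £3000
  Base: £145000 − £3000 = £142000
  £142000 × 19% = £26980

Ordinary income tax:
  £44000 × 7% = £3080
  £32000 × 21% = £6720
  £8000 × 34% = £2720
  → £12520
  Less jobs credit £5000 → £7520

£26980 > £7520, so the supplementary minimum tax is the binding amount.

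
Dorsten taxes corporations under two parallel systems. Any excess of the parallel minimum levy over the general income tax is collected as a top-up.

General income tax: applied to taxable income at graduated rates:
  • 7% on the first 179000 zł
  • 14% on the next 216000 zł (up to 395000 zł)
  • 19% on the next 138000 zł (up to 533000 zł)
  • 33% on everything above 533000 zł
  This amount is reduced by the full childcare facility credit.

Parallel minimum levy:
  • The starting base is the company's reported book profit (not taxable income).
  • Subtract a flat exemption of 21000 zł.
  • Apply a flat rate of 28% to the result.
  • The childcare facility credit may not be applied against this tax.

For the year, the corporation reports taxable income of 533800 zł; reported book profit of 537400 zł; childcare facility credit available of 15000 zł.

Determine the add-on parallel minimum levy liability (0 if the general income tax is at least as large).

Parallel minimum levy:
  Base (reported book profit): 537400 zł
  Less exemption 21000 zł → base 516400 zł
  516400 zł × 28% = 144592 zł

General income tax:
  179000 zł × 7% = 12530 zł
  216000 zł × 14% = 30240 zł
  138000 zł × 19% = 26220 zł
  800 zł × 33% = 264 zł
  → 69254 zł
  Less childcare facility credit 15000 zł → 54254 zł

Excess of parallel minimum levy over general income tax: 144592 zł − 54254 zł = 90338 zł.

90338 zł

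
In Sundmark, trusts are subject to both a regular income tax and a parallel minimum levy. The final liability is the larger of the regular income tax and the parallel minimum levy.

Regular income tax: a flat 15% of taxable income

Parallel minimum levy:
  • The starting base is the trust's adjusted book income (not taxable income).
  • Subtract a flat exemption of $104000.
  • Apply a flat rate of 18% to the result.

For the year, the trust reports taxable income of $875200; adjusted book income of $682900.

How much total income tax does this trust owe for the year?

$131280

Regular income tax:
  $875200 × 15% = $131280

Parallel minimum levy:
  Base (adjusted book income): $682900
  Less exemption $104000 → base $578900
  $578900 × 18% = $104202

$131280 > $104202, so the regular income tax governs.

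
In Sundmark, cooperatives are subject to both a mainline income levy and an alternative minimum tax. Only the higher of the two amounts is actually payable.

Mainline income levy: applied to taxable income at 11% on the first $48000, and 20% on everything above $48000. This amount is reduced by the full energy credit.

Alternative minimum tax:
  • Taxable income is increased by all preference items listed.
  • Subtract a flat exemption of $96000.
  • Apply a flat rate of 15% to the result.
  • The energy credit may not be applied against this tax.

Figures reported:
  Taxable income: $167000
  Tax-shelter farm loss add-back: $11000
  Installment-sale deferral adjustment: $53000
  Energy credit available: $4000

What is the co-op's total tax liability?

Alternative minimum tax:
  Adjusted income: $167000 + $11000 + $53000 = $231000
  Less exemption $96000 → base $135000
  $135000 × 15% = $20250

Mainline income levy:
  $48000 × 11% = $5280
  $119000 × 20% = $23800
  → $29080
  Less energy credit $4000 → $25080

$25080 > $20250, so the mainline income levy governs.

$25080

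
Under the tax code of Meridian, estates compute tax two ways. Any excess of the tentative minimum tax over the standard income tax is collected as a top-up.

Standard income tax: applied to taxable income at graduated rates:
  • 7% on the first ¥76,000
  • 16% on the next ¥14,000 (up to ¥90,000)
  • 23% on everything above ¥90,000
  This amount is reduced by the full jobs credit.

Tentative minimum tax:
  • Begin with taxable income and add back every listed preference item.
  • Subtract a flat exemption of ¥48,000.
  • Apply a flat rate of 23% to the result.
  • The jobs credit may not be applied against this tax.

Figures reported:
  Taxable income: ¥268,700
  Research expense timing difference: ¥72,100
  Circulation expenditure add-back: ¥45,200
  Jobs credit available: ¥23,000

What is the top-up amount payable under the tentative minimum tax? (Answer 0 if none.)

¥52,079

Standard income tax:
  ¥76,000 × 7% = ¥5,320
  ¥14,000 × 16% = ¥2,240
  ¥178,700 × 23% = ¥41,101
  → ¥48,661
  Less jobs credit ¥23,000 → ¥25,661

Tentative minimum tax:
  Adjusted income: ¥268,700 + ¥72,100 + ¥45,200 = ¥386,000
  Less exemption ¥48,000 → base ¥338,000
  ¥338,000 × 23% = ¥77,740

Excess of tentative minimum tax over standard income tax: ¥77,740 − ¥25,661 = ¥52,079.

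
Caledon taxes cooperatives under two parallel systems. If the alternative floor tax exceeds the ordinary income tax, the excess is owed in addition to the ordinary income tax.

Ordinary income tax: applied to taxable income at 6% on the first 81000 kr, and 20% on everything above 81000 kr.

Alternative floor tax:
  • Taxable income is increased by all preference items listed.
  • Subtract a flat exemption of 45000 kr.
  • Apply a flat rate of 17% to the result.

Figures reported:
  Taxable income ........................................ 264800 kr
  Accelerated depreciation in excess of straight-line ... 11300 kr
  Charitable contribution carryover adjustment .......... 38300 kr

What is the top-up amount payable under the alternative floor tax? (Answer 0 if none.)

Alternative floor tax:
  Adjusted income: 264800 kr + 11300 kr + 38300 kr = 314400 kr
  Less exemption 45000 kr → base 269400 kr
  269400 kr × 17% = 45798 kr

Ordinary income tax:
  81000 kr × 6% = 4860 kr
  183800 kr × 20% = 36760 kr
  → 41620 kr

Excess of alternative floor tax over ordinary income tax: 45798 kr − 41620 kr = 4178 kr.

4178 kr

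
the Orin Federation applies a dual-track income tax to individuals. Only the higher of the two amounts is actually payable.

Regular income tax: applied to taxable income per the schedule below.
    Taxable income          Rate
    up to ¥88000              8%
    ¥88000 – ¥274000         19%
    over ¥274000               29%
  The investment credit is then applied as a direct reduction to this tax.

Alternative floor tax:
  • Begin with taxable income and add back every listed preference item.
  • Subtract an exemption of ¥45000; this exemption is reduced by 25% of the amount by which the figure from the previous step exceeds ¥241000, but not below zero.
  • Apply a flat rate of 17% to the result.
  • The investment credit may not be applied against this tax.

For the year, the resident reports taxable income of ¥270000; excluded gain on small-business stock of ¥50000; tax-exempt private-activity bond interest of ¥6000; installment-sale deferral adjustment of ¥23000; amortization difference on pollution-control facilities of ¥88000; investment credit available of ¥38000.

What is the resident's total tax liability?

¥74290

Alternative floor tax:
  Adjusted income: ¥270000 + ¥50000 + ¥6000 + ¥23000 + ¥88000 = ¥437000
  Exemption: 25% × (¥437000 − ¥241000) = ¥49000 ≥ ¥45000, so the exemption is fully phased out
  Base: ¥437000 − ¥0 = ¥437000
  ¥437000 × 17% = ¥74290

Regular income tax:
  ¥88000 × 8% = ¥7040
  ¥182000 × 19% = ¥34580
  → ¥41620
  Less investment credit ¥38000 → ¥3620

¥74290 > ¥3620, so the alternative floor tax is the binding amount.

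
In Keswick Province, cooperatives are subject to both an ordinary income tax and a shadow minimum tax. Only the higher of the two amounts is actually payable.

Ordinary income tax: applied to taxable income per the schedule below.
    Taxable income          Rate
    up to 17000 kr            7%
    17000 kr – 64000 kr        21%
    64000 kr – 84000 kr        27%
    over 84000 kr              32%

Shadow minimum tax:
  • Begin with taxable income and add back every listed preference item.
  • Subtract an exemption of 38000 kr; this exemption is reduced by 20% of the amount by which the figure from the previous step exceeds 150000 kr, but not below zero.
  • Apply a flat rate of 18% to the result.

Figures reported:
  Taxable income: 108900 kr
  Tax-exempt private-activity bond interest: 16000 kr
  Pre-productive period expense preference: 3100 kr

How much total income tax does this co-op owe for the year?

Shadow minimum tax:
  Adjusted income: 108900 kr + 16000 kr + 3100 kr = 128000 kr
  Exemption: 128000 kr ≤ 150000 kr, so full 38000 kr applies
  Base: 128000 kr − 38000 kr = 90000 kr
  90000 kr × 18% = 16200 kr

Ordinary income tax:
  17000 kr × 7% = 1190 kr
  47000 kr × 21% = 9870 kr
  20000 kr × 27% = 5400 kr
  24900 kr × 32% = 7968 kr
  → 24428 kr

24428 kr > 16200 kr, so the ordinary income tax governs.

24428 kr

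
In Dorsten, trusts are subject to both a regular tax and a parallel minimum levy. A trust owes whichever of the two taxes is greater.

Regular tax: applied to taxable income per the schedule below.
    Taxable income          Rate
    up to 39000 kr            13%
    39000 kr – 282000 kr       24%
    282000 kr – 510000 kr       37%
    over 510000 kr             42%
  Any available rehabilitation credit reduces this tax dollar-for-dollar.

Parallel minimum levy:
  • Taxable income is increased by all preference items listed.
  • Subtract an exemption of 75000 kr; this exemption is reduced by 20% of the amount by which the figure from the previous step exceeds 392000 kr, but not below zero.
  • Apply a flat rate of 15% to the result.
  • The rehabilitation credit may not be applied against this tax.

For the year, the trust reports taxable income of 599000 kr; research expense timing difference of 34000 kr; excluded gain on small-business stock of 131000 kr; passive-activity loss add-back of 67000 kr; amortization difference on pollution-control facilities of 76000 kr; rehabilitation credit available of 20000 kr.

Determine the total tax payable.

165130 kr

Parallel minimum levy:
  Adjusted income: 599000 kr + 34000 kr + 131000 kr + 67000 kr + 76000 kr = 907000 kr
  Exemption: 20% × (907000 kr − 392000 kr) = 103000 kr ≥ 75000 kr, so the exemption is fully phased out
  Base: 907000 kr − 0 kr = 907000 kr
  907000 kr × 15% = 136050 kr

Regular tax:
  39000 kr × 13% = 5070 kr
  243000 kr × 24% = 58320 kr
  228000 kr × 37% = 84360 kr
  89000 kr × 42% = 37380 kr
  → 185130 kr
  Less rehabilitation credit 20000 kr → 165130 kr

165130 kr > 136050 kr, so the regular tax governs.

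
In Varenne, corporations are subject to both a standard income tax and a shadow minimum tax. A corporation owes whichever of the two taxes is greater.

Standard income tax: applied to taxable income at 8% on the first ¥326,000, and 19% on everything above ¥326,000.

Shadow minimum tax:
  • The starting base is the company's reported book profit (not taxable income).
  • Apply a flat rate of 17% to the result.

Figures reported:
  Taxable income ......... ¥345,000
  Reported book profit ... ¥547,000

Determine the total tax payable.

Standard income tax:
  ¥326,000 × 8% = ¥26,080
  ¥19,000 × 19% = ¥3,610
  → ¥29,690

Shadow minimum tax:
  Base (reported book profit): ¥547,000
  ¥547,000 × 17% = ¥92,990

¥92,990 > ¥29,690, so the shadow minimum tax is the binding amount.

¥92,990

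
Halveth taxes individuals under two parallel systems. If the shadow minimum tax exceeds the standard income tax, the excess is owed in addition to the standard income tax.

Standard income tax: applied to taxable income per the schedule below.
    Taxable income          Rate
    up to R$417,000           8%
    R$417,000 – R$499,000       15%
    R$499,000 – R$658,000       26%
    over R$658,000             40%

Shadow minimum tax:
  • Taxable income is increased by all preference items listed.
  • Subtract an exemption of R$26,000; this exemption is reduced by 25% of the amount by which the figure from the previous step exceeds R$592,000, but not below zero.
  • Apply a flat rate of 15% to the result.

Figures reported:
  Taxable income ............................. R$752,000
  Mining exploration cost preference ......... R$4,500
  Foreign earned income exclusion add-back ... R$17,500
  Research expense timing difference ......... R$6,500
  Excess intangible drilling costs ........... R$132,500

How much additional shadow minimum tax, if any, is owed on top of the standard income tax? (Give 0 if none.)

R$12,350

Standard income tax:
  R$417,000 × 8% = R$33,360
  R$82,000 × 15% = R$12,300
  R$159,000 × 26% = R$41,340
  R$94,000 × 40% = R$37,600
  → R$124,600

Shadow minimum tax:
  Adjusted income: R$752,000 + R$4,500 + R$17,500 + R$6,500 + R$132,500 = R$913,000
  Exemption: 25% × (R$913,000 − R$592,000) = R$80,250 ≥ R$26,000, so the exemption is fully phased out
  Base: R$913,000 − R$0 = R$913,000
  R$913,000 × 15% = R$136,950

Excess of shadow minimum tax over standard income tax: R$136,950 − R$124,600 = R$12,350.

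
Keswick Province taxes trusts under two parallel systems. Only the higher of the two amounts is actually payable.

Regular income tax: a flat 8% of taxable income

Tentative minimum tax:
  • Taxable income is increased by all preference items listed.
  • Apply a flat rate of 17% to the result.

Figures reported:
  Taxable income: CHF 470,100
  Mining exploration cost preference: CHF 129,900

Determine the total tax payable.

Regular income tax:
  CHF 470,100 × 8% = CHF 37,608

Tentative minimum tax:
  Adjusted income: CHF 470,100 + CHF 129,900 = CHF 600,000
  CHF 600,000 × 17% = CHF 102,000

CHF 102,000 > CHF 37,608, so the tentative minimum tax is the binding amount.

CHF 102,000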